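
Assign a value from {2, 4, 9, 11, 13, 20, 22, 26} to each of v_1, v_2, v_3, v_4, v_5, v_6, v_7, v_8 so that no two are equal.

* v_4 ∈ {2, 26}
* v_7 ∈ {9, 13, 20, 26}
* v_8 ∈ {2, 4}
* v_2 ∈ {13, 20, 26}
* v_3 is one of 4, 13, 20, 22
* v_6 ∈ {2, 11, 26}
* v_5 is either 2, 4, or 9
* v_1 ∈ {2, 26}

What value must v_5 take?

9

The 8 variables draw from only 8 values {2, 4, 9, 11, 13, 20, 22, 26}, so each is used; only v_6 can be 11, hence v_6 = 11.
The 7 still-open variables draw from only 7 values {2, 4, 9, 13, 20, 22, 26}, so each is used; only v_3 can be 22, hence v_3 = 22.
The 2 variables v_1 and v_4 are confined to {2, 26}, which locks those values in; drop them from v_2, v_5, v_7, v_8.
v_8's domain is down to {4}, so v_8 = 4. So v_5 can't be 4.
So v_5 = 9.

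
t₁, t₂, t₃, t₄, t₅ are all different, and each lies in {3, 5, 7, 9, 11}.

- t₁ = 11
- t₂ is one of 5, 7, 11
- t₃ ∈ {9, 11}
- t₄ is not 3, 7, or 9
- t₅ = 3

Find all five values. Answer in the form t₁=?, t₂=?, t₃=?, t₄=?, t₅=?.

t₁=11, t₂=7, t₃=9, t₄=5, t₅=3

t₁'s domain is down to {11}, so t₁ = 11. Strike 11 from t₂, t₃, t₄.
That leaves t₃ = 9.
t₄ has just one choice, so t₄ = 5. Eliminate 5 elsewhere: t₂.
t₅'s domain is down to {3}, so t₅ = 3.
t₂ must be 7 (only option left).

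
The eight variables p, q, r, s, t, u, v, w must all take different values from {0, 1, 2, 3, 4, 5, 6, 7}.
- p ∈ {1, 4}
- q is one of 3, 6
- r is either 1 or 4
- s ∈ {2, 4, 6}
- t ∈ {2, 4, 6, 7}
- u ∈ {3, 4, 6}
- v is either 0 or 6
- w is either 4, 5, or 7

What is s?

2

The 8 variables draw from only 8 values {0, 1, 2, 3, 4, 5, 6, 7}, so each is used; only v can be 0, hence v = 0.
The 7 still-open variables together cover exactly {1, 2, 3, 4, 5, 6, 7} — 7 values for 7 variables — and 5 appears only in w's list, so w = 5.
The 6 still-open variables draw from only 6 values {1, 2, 3, 4, 6, 7}, so each is used; only t can be 7, hence t = 7.
Among the 5 still-open variables, 2 fits only s (and all 5 values in {1, 2, 3, 4, 6} must be used), so s = 2.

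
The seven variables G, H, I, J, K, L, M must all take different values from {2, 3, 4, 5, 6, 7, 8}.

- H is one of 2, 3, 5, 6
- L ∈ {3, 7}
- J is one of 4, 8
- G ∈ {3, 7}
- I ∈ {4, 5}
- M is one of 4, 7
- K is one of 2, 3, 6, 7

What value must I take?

The 7 variables draw from only 7 values {2, 3, 4, 5, 6, 7, 8}, so each is used; only J can be 8, hence J = 8.
The 2 variables G and L are confined to {3, 7}, which locks those values in; drop them from H, K, M.
That leaves M = 4. Strike 4 from I.
So I = 5.

5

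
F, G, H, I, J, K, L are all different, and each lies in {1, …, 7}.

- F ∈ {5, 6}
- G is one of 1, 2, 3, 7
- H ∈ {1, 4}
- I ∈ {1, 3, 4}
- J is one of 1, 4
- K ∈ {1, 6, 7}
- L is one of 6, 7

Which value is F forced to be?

The 7 variables together cover exactly {1, 2, 3, 4, 5, 6, 7} — 7 values for 7 variables — and 2 appears only in G's list, so G = 2.
The 6 still-open variables draw from only 6 values {1, 3, 4, 5, 6, 7}, so each is used; only I can be 3, hence I = 3.
The 5 still-open variables draw from only 5 values {1, 4, 5, 6, 7}, so each is used; only F can be 5, hence F = 5.

5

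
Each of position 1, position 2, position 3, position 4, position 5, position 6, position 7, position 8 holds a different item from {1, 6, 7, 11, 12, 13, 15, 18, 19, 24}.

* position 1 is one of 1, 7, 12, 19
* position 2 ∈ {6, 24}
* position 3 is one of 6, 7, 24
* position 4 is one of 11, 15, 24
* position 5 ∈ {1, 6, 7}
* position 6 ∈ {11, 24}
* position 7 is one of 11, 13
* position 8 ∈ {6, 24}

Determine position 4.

The 2 variables position 2 and position 8 are confined to {6, 24}, which locks those values in; drop them from position 3, position 4, position 5, position 6.
That leaves position 3 = 7. Eliminate 7 elsewhere: position 1, position 5.
position 5 has just one choice, so position 5 = 1. Strike 1 from position 1.
position 6's domain is down to {11}, so position 6 = 11. Eliminate 11 elsewhere: position 4, position 7.
So position 4 = 15.

15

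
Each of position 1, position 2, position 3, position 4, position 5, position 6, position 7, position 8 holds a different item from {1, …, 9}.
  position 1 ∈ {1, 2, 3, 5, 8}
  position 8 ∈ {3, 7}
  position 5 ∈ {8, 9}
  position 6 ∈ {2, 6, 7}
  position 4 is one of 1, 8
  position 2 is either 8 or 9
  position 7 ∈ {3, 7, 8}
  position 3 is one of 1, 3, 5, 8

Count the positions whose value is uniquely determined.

Among the 8 variables, 6 fits only position 6 (and all 8 values in {1, 2, 3, 5, 6, 7, 8, 9} must be used), so position 6 = 6.
The 7 still-open variables draw from only 7 values {1, 2, 3, 5, 7, 8, 9}, so each is used; only position 1 can be 2, hence position 1 = 2.
The 6 still-open variables together cover exactly {1, 3, 5, 7, 8, 9} — 6 values for 6 variables — and 5 appears only in position 3's list, so position 3 = 5.
The 5 still-open variables draw from only 5 values {1, 3, 7, 8, 9}, so each is used; only position 4 can be 1, hence position 4 = 1.
position 2 and position 5 share exactly the 2 values {8, 9}; by pigeonhole those values go to them, so strike 8, 9 from position 7.
Determined: position 1=2, position 3=5, position 4=1, position 6=6. The other positions each still have more than one consistent value. That makes 4.

4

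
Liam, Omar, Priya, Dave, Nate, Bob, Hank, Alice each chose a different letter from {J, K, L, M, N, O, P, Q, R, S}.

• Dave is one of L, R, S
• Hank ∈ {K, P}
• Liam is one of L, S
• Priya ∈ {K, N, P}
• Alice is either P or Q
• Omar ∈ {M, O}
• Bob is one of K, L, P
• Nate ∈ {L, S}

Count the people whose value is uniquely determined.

The 2 variables Liam and Nate are confined to {L, S}, which locks those values in; drop them from Dave, Bob.
Dave must be R (only option left).
The 2 variables Bob and Hank are confined to {K, P}, which locks those values in; drop them from Priya, Alice.
Priya must be N (only option left).
Alice must be Q (only option left).
Determined: Priya=N, Dave=R, Alice=Q. The other people each still have more than one consistent value. That makes 3.

3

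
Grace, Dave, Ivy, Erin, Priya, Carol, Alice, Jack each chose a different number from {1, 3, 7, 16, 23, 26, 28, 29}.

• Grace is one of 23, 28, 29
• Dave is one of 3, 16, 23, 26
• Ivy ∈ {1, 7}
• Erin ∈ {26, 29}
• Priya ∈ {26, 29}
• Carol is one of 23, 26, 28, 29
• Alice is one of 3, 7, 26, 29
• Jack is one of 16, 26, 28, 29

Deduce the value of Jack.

16

Among the 8 variables, 1 fits only Ivy (and all 8 values in {1, 3, 7, 16, 23, 26, 28, 29} must be used), so Ivy = 1.
Among the 7 still-open variables, 7 fits only Alice (and all 7 values in {3, 7, 16, 23, 26, 28, 29} must be used), so Alice = 7.
Among the 6 still-open variables, 3 fits only Dave (and all 6 values in {3, 16, 23, 26, 28, 29} must be used), so Dave = 3.
The 5 still-open variables draw from only 5 values {16, 23, 26, 28, 29}, so each is used; only Jack can be 16, hence Jack = 16.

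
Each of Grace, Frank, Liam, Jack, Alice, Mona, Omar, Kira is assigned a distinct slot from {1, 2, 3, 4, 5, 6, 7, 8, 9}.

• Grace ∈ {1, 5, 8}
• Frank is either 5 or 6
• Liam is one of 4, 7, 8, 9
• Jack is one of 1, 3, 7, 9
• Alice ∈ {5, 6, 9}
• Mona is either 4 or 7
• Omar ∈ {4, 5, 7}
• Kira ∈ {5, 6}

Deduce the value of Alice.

The 8 variables together cover exactly {1, 3, 4, 5, 6, 7, 8, 9} — 8 values for 8 variables — and 3 appears only in Jack's list, so Jack = 3.
The 7 still-open variables together cover exactly {1, 4, 5, 6, 7, 8, 9} — 7 values for 7 variables — and 1 appears only in Grace's list, so Grace = 1.
The 6 still-open variables draw from only 6 values {4, 5, 6, 7, 8, 9}, so each is used; only Liam can be 8, hence Liam = 8.
Among the 5 still-open variables, 9 fits only Alice (and all 5 values in {4, 5, 6, 7, 9} must be used), so Alice = 9.

9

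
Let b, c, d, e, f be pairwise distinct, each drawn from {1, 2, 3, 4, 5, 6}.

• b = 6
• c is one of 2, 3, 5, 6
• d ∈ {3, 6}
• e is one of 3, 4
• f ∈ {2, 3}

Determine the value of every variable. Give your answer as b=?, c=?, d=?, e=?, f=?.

b has just one choice, so b = 6. Strike 6 from c, d.
d has just one choice, so d = 3. Strike 3 from c, e, f.
e has just one choice, so e = 4.
That leaves f = 2. Strike 2 from c.
That leaves c = 5.

b=6, c=5, d=3, e=4, f=2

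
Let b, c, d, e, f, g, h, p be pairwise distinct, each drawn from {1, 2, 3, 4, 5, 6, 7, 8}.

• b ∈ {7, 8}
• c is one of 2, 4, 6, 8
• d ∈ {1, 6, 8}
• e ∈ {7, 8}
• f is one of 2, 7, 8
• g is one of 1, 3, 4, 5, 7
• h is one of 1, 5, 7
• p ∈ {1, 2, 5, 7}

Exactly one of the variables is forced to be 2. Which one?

The 8 variables draw from only 8 values {1, 2, 3, 4, 5, 6, 7, 8}, so each is used; only g can be 3, hence g = 3.
The 7 still-open variables draw from only 7 values {1, 2, 4, 5, 6, 7, 8}, so each is used; only c can be 4, hence c = 4.
The 6 still-open variables together cover exactly {1, 2, 5, 6, 7, 8} — 6 values for 6 variables — and 6 appears only in d's list, so d = 6.
b and e between them cover only {7, 8} — a naked pair. Remove those values from f, h, p.
So 2 goes to f.

f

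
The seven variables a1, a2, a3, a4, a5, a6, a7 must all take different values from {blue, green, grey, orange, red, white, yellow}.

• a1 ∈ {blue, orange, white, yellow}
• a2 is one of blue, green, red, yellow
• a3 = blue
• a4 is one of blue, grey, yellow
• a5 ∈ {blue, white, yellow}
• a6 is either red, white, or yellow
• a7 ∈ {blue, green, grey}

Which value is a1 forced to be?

a3's domain is down to {blue}, so a3 = blue. Strike blue from a1, a2, a4, a5, a7.
The 6 still-open variables draw from only 6 values {green, grey, orange, red, white, yellow}, so each is used; only a1 can be orange, hence a1 = orange.

orange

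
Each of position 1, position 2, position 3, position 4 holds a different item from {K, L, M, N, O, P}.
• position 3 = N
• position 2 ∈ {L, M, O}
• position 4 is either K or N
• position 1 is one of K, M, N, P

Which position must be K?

position 3 must be N (only option left). Strike N from position 1, position 4.
So K goes to position 4.

position 4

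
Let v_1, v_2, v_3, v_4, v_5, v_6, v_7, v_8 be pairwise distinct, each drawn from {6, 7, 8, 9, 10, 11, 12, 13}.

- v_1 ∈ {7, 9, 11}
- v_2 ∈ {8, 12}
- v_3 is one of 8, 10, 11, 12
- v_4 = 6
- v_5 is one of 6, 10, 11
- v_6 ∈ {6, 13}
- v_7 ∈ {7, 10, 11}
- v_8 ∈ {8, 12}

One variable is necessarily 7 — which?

v_7

v_4's domain is down to {6}, so v_4 = 6. So v_5, v_6 can't be 6.
v_6's domain is down to {13}, so v_6 = 13.
Among the 6 still-open variables, 9 fits only v_1 (and all 6 values in {7, 8, 9, 10, 11, 12} must be used), so v_1 = 9.
Among the 5 still-open variables, 7 fits only v_7 (and all 5 values in {7, 8, 10, 11, 12} must be used), so v_7 = 7.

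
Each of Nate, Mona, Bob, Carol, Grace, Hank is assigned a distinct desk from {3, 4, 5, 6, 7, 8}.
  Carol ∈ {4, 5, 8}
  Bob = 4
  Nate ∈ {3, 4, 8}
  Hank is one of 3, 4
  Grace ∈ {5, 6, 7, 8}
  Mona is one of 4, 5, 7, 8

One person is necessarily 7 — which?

Bob must be 4 (only option left). So Nate, Mona, Carol, Hank can't be 4.
Hank's domain is down to {3}, so Hank = 3. So Nate can't be 3.
That leaves Nate = 8. So Mona, Carol, Grace can't be 8.
Carol has just one choice, so Carol = 5. Remove 5 from Mona, Grace.
So 7 goes to Mona.

Mona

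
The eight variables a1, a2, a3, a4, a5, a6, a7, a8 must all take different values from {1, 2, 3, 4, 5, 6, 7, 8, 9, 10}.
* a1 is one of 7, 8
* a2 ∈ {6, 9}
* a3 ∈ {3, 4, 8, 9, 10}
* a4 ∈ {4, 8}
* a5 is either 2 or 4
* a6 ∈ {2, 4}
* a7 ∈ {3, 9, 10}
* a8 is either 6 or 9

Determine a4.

8

The 8 variables together cover exactly {2, 3, 4, 6, 7, 8, 9, 10} — 8 values for 8 variables — and 7 appears only in a1's list, so a1 = 7.
a2 and a8 share exactly the 2 values {6, 9}; by pigeonhole those values go to them, so strike 6, 9 from a3, a7.
a5 and a6 between them cover only {2, 4} — a naked pair. Remove those values from a3, a4.
So a4 = 8.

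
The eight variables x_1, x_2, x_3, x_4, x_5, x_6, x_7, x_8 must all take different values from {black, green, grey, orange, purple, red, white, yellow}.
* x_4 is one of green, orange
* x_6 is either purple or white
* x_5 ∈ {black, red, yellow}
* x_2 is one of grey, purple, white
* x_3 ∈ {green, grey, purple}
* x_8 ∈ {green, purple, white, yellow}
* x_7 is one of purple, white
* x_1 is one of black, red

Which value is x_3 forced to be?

The 8 variables together cover exactly {black, green, grey, orange, purple, red, white, yellow} — 8 values for 8 variables — and orange appears only in x_4's list, so x_4 = orange.
x_6 and x_7 share exactly the 2 values {purple, white}; by pigeonhole those values go to them, so strike purple, white from x_2, x_3, x_8.
That leaves x_2 = grey. Eliminate grey elsewhere: x_3.
So x_3 = green.

green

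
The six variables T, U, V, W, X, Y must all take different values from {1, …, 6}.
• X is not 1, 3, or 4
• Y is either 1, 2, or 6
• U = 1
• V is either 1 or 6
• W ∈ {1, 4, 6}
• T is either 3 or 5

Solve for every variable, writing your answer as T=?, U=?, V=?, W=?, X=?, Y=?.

U must be 1 (only option left). Eliminate 1 elsewhere: V, W, Y.
That leaves V = 6. Remove 6 from W, X, Y.
W must be 4 (only option left).
Y's domain is down to {2}, so Y = 2. Eliminate 2 elsewhere: X.
That leaves X = 5. Eliminate 5 elsewhere: T.
T's domain is down to {3}, so T = 3.

T=3, U=1, V=6, W=4, X=5, Y=2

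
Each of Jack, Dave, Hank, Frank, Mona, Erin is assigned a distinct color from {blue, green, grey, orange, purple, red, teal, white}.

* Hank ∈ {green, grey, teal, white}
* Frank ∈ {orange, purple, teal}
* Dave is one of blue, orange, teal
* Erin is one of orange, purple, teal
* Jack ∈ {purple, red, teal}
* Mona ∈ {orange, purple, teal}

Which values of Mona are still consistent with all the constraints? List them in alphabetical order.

orange, purple, teal

Frank, Mona, Erin share exactly the 3 values {orange, purple, teal}; by pigeonhole those values go to them, so strike orange, purple, teal from Jack, Dave, Hank.
That leaves Jack = red.
Dave's domain is down to {blue}, so Dave = blue.
No further eliminations apply; Mona can still be any of orange, purple, teal.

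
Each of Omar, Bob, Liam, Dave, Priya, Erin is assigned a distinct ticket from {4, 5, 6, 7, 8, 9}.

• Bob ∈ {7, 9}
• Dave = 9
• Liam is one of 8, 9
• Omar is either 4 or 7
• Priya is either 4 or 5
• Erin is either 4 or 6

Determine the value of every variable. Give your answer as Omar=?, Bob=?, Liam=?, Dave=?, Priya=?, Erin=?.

Dave's domain is down to {9}, so Dave = 9. So Bob, Liam can't be 9.
Bob's domain is down to {7}, so Bob = 7. Eliminate 7 elsewhere: Omar.
Liam has just one choice, so Liam = 8.
Omar has just one choice, so Omar = 4. So Priya, Erin can't be 4.
Priya's domain is down to {5}, so Priya = 5.
Erin must be 6 (only option left).

Omar=4, Bob=7, Liam=8, Dave=9, Priya=5, Erin=6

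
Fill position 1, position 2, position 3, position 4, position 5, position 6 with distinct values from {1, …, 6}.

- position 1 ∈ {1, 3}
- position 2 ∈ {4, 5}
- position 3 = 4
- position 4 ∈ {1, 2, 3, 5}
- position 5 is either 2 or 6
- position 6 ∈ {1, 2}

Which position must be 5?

position 3 must be 4 (only option left). Eliminate 4 elsewhere: position 2.
So 5 goes to position 2.

position 2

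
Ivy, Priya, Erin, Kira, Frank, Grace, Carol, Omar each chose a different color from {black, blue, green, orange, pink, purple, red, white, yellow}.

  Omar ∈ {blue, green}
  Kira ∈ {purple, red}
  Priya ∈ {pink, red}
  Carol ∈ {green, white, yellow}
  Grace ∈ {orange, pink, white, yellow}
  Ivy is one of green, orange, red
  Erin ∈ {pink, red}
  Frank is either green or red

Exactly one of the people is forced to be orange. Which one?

Ivy

Among the 8 variables, blue fits only Omar (and all 8 values in {blue, green, orange, pink, purple, red, white, yellow} must be used), so Omar = blue.
Among the 7 still-open variables, purple fits only Kira (and all 7 values in {green, orange, pink, purple, red, white, yellow} must be used), so Kira = purple.
The 2 variables Priya and Erin are confined to {pink, red}, which locks those values in; drop them from Ivy, Frank, Grace.
That leaves Frank = green. So Ivy, Carol can't be green.
So orange goes to Ivy.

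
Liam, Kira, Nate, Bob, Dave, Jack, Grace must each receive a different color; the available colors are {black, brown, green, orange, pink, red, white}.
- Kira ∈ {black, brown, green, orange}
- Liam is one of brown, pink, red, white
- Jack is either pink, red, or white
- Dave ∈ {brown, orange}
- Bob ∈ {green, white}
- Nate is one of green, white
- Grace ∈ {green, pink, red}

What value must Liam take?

The 7 variables together cover exactly {black, brown, green, orange, pink, red, white} — 7 values for 7 variables — and black appears only in Kira's list, so Kira = black.
The 6 still-open variables draw from only 6 values {brown, green, orange, pink, red, white}, so each is used; only Dave can be orange, hence Dave = orange.
Among the 5 still-open variables, brown fits only Liam (and all 5 values in {brown, green, pink, red, white} must be used), so Liam = brown.

brown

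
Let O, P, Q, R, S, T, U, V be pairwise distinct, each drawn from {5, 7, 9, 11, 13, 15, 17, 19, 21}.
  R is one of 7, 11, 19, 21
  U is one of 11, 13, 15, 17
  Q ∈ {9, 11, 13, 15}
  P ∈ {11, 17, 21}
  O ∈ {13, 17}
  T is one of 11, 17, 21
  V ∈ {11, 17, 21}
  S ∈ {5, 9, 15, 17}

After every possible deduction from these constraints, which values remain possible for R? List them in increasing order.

7, 19

The 3 variables P, T, V are confined to {11, 17, 21}, which locks those values in; drop them from O, Q, R, S, U.
O has just one choice, so O = 13. Strike 13 from Q, U.
U must be 15 (only option left). Strike 15 from Q, S.
Q must be 9 (only option left). Remove 9 from S.
S has just one choice, so S = 5.
No further eliminations apply; R can still be any of 7, 19.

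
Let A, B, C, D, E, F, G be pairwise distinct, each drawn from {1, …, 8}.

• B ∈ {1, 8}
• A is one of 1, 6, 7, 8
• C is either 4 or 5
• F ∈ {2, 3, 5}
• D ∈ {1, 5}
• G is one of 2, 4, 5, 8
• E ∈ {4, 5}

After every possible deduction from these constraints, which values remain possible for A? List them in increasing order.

C and E share exactly the 2 values {4, 5}; by pigeonhole those values go to them, so strike 4, 5 from D, F, G.
D's domain is down to {1}, so D = 1. Strike 1 from A, B.
B's domain is down to {8}, so B = 8. Eliminate 8 elsewhere: A, G.
That leaves G = 2. Strike 2 from F.
F must be 3 (only option left).
No further eliminations apply; A can still be any of 6, 7.

6, 7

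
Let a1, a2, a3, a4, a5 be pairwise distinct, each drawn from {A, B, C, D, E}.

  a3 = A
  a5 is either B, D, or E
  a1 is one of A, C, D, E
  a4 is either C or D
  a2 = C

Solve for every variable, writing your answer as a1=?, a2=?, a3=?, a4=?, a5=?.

a2 has just one choice, so a2 = C. So a1, a4 can't be C.
a3 has just one choice, so a3 = A. Remove A from a1.
a4 has just one choice, so a4 = D. Eliminate D elsewhere: a1, a5.
That leaves a1 = E. Strike E from a5.
That leaves a5 = B.

a1=E, a2=C, a3=A, a4=D, a5=B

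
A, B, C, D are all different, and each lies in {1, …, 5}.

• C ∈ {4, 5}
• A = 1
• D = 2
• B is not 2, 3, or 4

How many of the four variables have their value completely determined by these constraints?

4

A's domain is down to {1}, so A = 1. So B can't be 1.
That leaves B = 5. Remove 5 from C.
That leaves C = 4.
D must be 2 (only option left).
Every variable is fixed: A=1, B=5, C=4, D=2. That makes 4.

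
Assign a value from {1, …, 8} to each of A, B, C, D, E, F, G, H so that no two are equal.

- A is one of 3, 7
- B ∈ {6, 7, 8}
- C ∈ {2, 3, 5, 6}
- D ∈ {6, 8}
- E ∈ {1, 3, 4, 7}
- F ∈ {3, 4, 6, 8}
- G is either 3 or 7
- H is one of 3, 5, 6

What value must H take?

5

The 8 variables draw from only 8 values {1, 2, 3, 4, 5, 6, 7, 8}, so each is used; only E can be 1, hence E = 1.
Among the 7 still-open variables, 2 fits only C (and all 7 values in {2, 3, 4, 5, 6, 7, 8} must be used), so C = 2.
Among the 6 still-open variables, 4 fits only F (and all 6 values in {3, 4, 5, 6, 7, 8} must be used), so F = 4.
The 5 still-open variables together cover exactly {3, 5, 6, 7, 8} — 5 values for 5 variables — and 5 appears only in H's list, so H = 5.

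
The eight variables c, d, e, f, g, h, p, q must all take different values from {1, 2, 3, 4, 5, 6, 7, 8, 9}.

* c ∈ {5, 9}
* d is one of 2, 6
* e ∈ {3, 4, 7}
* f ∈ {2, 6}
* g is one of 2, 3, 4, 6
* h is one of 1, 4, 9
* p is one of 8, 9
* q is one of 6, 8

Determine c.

d and f between them cover only {2, 6} — a naked pair. Remove those values from g, q.
q's domain is down to {8}, so q = 8. Remove 8 from p.
p must be 9 (only option left). Strike 9 from c, h.
So c = 5.

5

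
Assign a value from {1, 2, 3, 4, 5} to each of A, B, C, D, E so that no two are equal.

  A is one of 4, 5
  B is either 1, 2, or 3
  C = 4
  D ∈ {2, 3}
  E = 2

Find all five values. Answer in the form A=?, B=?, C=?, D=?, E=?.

A=5, B=1, C=4, D=3, E=2

C must be 4 (only option left). Eliminate 4 elsewhere: A.
E must be 2 (only option left). Remove 2 from B, D.
A must be 5 (only option left).
That leaves D = 3. Remove 3 from B.
B must be 1 (only option left).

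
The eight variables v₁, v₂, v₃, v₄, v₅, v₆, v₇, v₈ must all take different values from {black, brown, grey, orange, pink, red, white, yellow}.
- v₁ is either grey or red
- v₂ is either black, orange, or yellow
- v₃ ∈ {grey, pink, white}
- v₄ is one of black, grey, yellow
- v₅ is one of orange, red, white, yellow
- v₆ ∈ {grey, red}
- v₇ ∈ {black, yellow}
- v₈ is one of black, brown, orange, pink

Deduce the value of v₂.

Among the 8 variables, brown fits only v₈ (and all 8 values in {black, brown, grey, orange, pink, red, white, yellow} must be used), so v₈ = brown.
The 7 still-open variables draw from only 7 values {black, grey, orange, pink, red, white, yellow}, so each is used; only v₃ can be pink, hence v₃ = pink.
Among the 6 still-open variables, white fits only v₅ (and all 6 values in {black, grey, orange, red, white, yellow} must be used), so v₅ = white.
The 5 still-open variables draw from only 5 values {black, grey, orange, red, yellow}, so each is used; only v₂ can be orange, hence v₂ = orange.

orange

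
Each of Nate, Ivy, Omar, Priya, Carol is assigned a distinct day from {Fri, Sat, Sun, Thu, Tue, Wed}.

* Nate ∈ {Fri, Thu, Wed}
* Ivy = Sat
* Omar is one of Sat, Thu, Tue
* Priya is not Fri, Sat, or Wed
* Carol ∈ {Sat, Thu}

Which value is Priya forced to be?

Sun

Ivy has just one choice, so Ivy = Sat. Eliminate Sat elsewhere: Omar, Carol.
Carol's domain is down to {Thu}, so Carol = Thu. Strike Thu from Nate, Omar, Priya.
Omar's domain is down to {Tue}, so Omar = Tue. Eliminate Tue elsewhere: Priya.
So Priya = Sun.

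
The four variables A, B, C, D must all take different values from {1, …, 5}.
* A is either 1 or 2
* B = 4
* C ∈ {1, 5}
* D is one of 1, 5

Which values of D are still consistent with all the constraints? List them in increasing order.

1, 5

B's domain is down to {4}, so B = 4.
The 3 still-open variables draw from only 3 values {1, 2, 5}, so each is used; only A can be 2, hence A = 2.
No further eliminations apply; D can still be any of 1, 5.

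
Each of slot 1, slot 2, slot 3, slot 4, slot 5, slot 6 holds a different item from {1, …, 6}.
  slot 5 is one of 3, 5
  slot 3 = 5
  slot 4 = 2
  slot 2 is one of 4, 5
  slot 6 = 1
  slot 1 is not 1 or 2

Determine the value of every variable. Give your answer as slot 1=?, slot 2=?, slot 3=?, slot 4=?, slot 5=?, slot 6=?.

slot 3 must be 5 (only option left). Eliminate 5 elsewhere: slot 1, slot 2, slot 5.
slot 4's domain is down to {2}, so slot 4 = 2.
That leaves slot 5 = 3. Remove 3 from slot 1.
slot 6 must be 1 (only option left).
That leaves slot 2 = 4. Remove 4 from slot 1.
slot 1 has just one choice, so slot 1 = 6.

slot 1=6, slot 2=4, slot 3=5, slot 4=2, slot 5=3, slot 6=1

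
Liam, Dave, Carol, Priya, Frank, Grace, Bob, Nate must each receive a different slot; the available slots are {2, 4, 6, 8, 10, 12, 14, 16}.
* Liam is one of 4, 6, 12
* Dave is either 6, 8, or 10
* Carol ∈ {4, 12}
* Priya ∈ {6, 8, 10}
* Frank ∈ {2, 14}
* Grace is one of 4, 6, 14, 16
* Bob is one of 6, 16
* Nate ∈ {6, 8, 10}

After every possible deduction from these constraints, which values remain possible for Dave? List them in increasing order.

6, 8, 10

The 8 variables draw from only 8 values {2, 4, 6, 8, 10, 12, 14, 16}, so each is used; only Frank can be 2, hence Frank = 2.
The 7 still-open variables draw from only 7 values {4, 6, 8, 10, 12, 14, 16}, so each is used; only Grace can be 14, hence Grace = 14.
The 6 still-open variables draw from only 6 values {4, 6, 8, 10, 12, 16}, so each is used; only Bob can be 16, hence Bob = 16.
The 3 variables Dave, Priya, Nate are confined to {6, 8, 10}, which locks those values in; drop them from Liam.
No further eliminations apply; Dave can still be any of 6, 8, 10.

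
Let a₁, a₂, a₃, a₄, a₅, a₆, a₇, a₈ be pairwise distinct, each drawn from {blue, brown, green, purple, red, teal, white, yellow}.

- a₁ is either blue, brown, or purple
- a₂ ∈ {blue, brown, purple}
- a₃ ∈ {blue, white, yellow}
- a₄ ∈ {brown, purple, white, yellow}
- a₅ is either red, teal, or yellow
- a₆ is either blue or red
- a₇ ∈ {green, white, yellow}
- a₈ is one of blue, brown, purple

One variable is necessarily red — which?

Among the 8 variables, green fits only a₇ (and all 8 values in {blue, brown, green, purple, red, teal, white, yellow} must be used), so a₇ = green.
Among the 7 still-open variables, teal fits only a₅ (and all 7 values in {blue, brown, purple, red, teal, white, yellow} must be used), so a₅ = teal.
The 6 still-open variables together cover exactly {blue, brown, purple, red, white, yellow} — 6 values for 6 variables — and red appears only in a₆'s list, so a₆ = red.

a₆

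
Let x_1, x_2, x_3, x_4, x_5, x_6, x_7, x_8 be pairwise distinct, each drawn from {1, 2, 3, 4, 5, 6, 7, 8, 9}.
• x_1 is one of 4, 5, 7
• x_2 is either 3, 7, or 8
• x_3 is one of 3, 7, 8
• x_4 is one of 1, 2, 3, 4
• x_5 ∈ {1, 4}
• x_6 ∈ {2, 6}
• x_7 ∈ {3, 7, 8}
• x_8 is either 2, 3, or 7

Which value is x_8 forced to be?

Among the 8 variables, 5 fits only x_1 (and all 8 values in {1, 2, 3, 4, 5, 6, 7, 8} must be used), so x_1 = 5.
The 7 still-open variables draw from only 7 values {1, 2, 3, 4, 6, 7, 8}, so each is used; only x_6 can be 6, hence x_6 = 6.
x_2, x_3, x_7 between them cover only {3, 7, 8} — a naked triple. Remove those values from x_4, x_8.
So x_8 = 2.

2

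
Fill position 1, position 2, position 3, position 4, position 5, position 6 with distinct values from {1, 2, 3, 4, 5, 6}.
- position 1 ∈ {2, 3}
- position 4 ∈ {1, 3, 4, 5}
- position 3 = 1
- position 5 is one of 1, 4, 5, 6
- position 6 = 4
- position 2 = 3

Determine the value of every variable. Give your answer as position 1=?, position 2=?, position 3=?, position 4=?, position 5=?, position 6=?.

position 1=2, position 2=3, position 3=1, position 4=5, position 5=6, position 6=4

position 2 has just one choice, so position 2 = 3. Eliminate 3 elsewhere: position 1, position 4.
That leaves position 3 = 1. Eliminate 1 elsewhere: position 4, position 5.
position 6 must be 4 (only option left). So position 4, position 5 can't be 4.
That leaves position 1 = 2.
That leaves position 4 = 5. Eliminate 5 elsewhere: position 5.
position 5 has just one choice, so position 5 = 6.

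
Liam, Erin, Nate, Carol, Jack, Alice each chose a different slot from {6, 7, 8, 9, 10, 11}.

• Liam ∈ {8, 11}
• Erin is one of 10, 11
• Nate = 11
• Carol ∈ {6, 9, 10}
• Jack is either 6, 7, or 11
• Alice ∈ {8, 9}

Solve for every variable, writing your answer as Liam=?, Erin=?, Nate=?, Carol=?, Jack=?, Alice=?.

Liam=8, Erin=10, Nate=11, Carol=6, Jack=7, Alice=9

Nate has just one choice, so Nate = 11. So Liam, Erin, Jack can't be 11.
Liam must be 8 (only option left). So Alice can't be 8.
Erin must be 10 (only option left). So Carol can't be 10.
Alice's domain is down to {9}, so Alice = 9. Eliminate 9 elsewhere: Carol.
Carol's domain is down to {6}, so Carol = 6. Eliminate 6 elsewhere: Jack.
Jack has just one choice, so Jack = 7.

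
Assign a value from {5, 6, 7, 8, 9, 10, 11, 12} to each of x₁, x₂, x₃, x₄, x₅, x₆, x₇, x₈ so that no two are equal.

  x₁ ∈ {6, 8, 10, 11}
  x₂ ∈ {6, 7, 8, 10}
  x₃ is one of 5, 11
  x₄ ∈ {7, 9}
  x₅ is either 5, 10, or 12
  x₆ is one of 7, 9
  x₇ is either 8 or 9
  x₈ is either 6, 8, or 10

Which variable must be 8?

x₇

The 8 variables together cover exactly {5, 6, 7, 8, 9, 10, 11, 12} — 8 values for 8 variables — and 12 appears only in x₅'s list, so x₅ = 12.
Among the 7 still-open variables, 5 fits only x₃ (and all 7 values in {5, 6, 7, 8, 9, 10, 11} must be used), so x₃ = 5.
The 6 still-open variables together cover exactly {6, 7, 8, 9, 10, 11} — 6 values for 6 variables — and 11 appears only in x₁'s list, so x₁ = 11.
x₄ and x₆ between them cover only {7, 9} — a naked pair. Remove those values from x₂, x₇.
So 8 goes to x₇.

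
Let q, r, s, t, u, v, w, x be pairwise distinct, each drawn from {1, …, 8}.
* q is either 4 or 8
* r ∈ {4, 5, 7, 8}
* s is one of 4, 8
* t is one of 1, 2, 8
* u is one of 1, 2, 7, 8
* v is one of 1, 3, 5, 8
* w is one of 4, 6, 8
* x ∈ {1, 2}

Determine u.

The 8 variables together cover exactly {1, 2, 3, 4, 5, 6, 7, 8} — 8 values for 8 variables — and 3 appears only in v's list, so v = 3.
The 7 still-open variables together cover exactly {1, 2, 4, 5, 6, 7, 8} — 7 values for 7 variables — and 5 appears only in r's list, so r = 5.
Among the 6 still-open variables, 6 fits only w (and all 6 values in {1, 2, 4, 6, 7, 8} must be used), so w = 6.
The 5 still-open variables draw from only 5 values {1, 2, 4, 7, 8}, so each is used; only u can be 7, hence u = 7.

7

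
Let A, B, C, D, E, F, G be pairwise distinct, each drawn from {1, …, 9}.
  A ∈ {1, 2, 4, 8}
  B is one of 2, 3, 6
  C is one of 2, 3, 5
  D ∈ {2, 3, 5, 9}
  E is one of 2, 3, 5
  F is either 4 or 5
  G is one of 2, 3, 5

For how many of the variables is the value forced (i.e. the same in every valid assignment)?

3

C, E, G between them cover only {2, 3, 5} — a naked triple. Remove those values from A, B, D, F.
B must be 6 (only option left).
D has just one choice, so D = 9.
That leaves F = 4. Strike 4 from A.
Determined: B=6, D=9, F=4. The other variables each still have more than one consistent value. That makes 3.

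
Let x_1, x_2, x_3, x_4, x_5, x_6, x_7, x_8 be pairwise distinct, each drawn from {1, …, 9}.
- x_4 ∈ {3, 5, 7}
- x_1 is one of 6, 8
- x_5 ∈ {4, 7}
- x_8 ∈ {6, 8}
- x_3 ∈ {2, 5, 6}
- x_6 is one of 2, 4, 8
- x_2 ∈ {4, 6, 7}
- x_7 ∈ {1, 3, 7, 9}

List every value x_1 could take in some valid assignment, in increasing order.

6, 8

The 2 variables x_1 and x_8 are confined to {6, 8}, which locks those values in; drop them from x_2, x_3, x_6.
x_2 and x_5 share exactly the 2 values {4, 7}; by pigeonhole those values go to them, so strike 4, 7 from x_4, x_6, x_7.
That leaves x_6 = 2. Strike 2 from x_3.
That leaves x_3 = 5. So x_4 can't be 5.
x_4's domain is down to {3}, so x_4 = 3. So x_7 can't be 3.
No further eliminations apply; x_1 can still be any of 6, 8.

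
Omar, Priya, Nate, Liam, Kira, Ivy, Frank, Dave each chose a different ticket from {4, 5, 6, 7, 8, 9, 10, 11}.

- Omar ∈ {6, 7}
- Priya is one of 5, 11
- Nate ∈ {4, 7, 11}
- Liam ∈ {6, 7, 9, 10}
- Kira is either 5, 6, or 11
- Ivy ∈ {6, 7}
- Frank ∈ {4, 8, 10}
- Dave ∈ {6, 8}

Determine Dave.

Among the 8 variables, 9 fits only Liam (and all 8 values in {4, 5, 6, 7, 8, 9, 10, 11} must be used), so Liam = 9.
The 7 still-open variables draw from only 7 values {4, 5, 6, 7, 8, 10, 11}, so each is used; only Frank can be 10, hence Frank = 10.
Among the 6 still-open variables, 4 fits only Nate (and all 6 values in {4, 5, 6, 7, 8, 11} must be used), so Nate = 4.
The 5 still-open variables draw from only 5 values {5, 6, 7, 8, 11}, so each is used; only Dave can be 8, hence Dave = 8.

8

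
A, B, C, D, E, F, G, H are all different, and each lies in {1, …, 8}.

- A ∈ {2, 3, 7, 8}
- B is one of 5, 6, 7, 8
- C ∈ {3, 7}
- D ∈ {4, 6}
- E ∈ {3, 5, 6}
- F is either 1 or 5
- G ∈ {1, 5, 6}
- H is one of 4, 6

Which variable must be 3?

E

The 8 variables draw from only 8 values {1, 2, 3, 4, 5, 6, 7, 8}, so each is used; only A can be 2, hence A = 2.
The 7 still-open variables together cover exactly {1, 3, 4, 5, 6, 7, 8} — 7 values for 7 variables — and 8 appears only in B's list, so B = 8.
The 6 still-open variables together cover exactly {1, 3, 4, 5, 6, 7} — 6 values for 6 variables — and 7 appears only in C's list, so C = 7.
Among the 5 still-open variables, 3 fits only E (and all 5 values in {1, 3, 4, 5, 6} must be used), so E = 3.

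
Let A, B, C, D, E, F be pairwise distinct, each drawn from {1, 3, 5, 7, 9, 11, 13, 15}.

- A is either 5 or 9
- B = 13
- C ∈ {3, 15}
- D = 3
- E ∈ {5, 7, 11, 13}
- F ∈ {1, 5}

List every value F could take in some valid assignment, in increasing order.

1, 5

B must be 13 (only option left). Eliminate 13 elsewhere: E.
D has just one choice, so D = 3. Remove 3 from C.
C has just one choice, so C = 15.
No further eliminations apply; F can still be any of 1, 5.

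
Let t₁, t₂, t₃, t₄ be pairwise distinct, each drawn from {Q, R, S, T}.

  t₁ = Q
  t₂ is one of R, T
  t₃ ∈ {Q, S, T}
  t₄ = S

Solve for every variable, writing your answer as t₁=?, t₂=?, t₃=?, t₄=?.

t₁'s domain is down to {Q}, so t₁ = Q. Eliminate Q elsewhere: t₃.
t₄'s domain is down to {S}, so t₄ = S. So t₃ can't be S.
That leaves t₃ = T. Strike T from t₂.
t₂ has just one choice, so t₂ = R.

t₁=Q, t₂=R, t₃=T, t₄=S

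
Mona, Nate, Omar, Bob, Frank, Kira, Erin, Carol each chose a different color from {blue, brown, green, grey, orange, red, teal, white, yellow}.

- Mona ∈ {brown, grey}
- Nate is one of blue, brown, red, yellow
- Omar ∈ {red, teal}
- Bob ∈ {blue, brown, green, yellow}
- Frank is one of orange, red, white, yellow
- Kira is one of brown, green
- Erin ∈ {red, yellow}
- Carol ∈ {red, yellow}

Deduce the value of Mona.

grey

Erin and Carol between them cover only {red, yellow} — a naked pair. Remove those values from Nate, Omar, Bob, Frank.
Omar's domain is down to {teal}, so Omar = teal.
The 3 variables Nate, Bob, Kira are confined to {blue, brown, green}, which locks those values in; drop them from Mona.
So Mona = grey.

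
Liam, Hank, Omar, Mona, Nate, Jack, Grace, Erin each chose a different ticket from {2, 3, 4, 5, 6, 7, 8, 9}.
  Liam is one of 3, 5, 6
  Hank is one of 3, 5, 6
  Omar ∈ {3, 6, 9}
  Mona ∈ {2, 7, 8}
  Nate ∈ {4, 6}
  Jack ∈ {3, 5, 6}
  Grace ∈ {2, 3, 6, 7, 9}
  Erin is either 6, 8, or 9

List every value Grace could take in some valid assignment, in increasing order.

The 8 variables together cover exactly {2, 3, 4, 5, 6, 7, 8, 9} — 8 values for 8 variables — and 4 appears only in Nate's list, so Nate = 4.
Liam, Hank, Jack between them cover only {3, 5, 6} — a naked triple. Remove those values from Omar, Grace, Erin.
Omar must be 9 (only option left). Eliminate 9 elsewhere: Grace, Erin.
That leaves Erin = 8. Remove 8 from Mona.
No further eliminations apply; Grace can still be any of 2, 7.

2, 7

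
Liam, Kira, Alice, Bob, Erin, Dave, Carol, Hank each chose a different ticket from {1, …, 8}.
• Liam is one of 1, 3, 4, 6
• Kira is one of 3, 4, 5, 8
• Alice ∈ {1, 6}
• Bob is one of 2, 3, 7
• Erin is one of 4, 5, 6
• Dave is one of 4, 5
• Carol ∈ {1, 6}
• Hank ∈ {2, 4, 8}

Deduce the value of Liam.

3

The 8 variables draw from only 8 values {1, 2, 3, 4, 5, 6, 7, 8}, so each is used; only Bob can be 7, hence Bob = 7.
The 7 still-open variables together cover exactly {1, 2, 3, 4, 5, 6, 8} — 7 values for 7 variables — and 2 appears only in Hank's list, so Hank = 2.
The 6 still-open variables together cover exactly {1, 3, 4, 5, 6, 8} — 6 values for 6 variables — and 8 appears only in Kira's list, so Kira = 8.
Among the 5 still-open variables, 3 fits only Liam (and all 5 values in {1, 3, 4, 5, 6} must be used), so Liam = 3.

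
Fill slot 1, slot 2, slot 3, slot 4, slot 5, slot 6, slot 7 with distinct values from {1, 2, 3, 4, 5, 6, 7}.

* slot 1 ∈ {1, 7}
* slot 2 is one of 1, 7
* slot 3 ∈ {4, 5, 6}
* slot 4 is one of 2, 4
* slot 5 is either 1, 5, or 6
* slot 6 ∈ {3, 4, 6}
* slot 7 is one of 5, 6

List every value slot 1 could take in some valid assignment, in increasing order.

1, 7

The 7 variables draw from only 7 values {1, 2, 3, 4, 5, 6, 7}, so each is used; only slot 4 can be 2, hence slot 4 = 2.
The 6 still-open variables together cover exactly {1, 3, 4, 5, 6, 7} — 6 values for 6 variables — and 3 appears only in slot 6's list, so slot 6 = 3.
The 5 still-open variables together cover exactly {1, 4, 5, 6, 7} — 5 values for 5 variables — and 4 appears only in slot 3's list, so slot 3 = 4.
The 2 variables slot 1 and slot 2 are confined to {1, 7}, which locks those values in; drop them from slot 5.
No further eliminations apply; slot 1 can still be any of 1, 7.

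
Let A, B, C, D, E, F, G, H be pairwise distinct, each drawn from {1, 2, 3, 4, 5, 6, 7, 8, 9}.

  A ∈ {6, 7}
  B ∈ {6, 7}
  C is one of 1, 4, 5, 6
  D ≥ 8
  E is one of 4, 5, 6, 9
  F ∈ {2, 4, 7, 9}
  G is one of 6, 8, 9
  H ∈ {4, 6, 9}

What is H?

The 8 variables together cover exactly {1, 2, 4, 5, 6, 7, 8, 9} — 8 values for 8 variables — and 1 appears only in C's list, so C = 1.
Among the 7 still-open variables, 2 fits only F (and all 7 values in {2, 4, 5, 6, 7, 8, 9} must be used), so F = 2.
The 6 still-open variables together cover exactly {4, 5, 6, 7, 8, 9} — 6 values for 6 variables — and 5 appears only in E's list, so E = 5.
The 5 still-open variables together cover exactly {4, 6, 7, 8, 9} — 5 values for 5 variables — and 4 appears only in H's list, so H = 4.

4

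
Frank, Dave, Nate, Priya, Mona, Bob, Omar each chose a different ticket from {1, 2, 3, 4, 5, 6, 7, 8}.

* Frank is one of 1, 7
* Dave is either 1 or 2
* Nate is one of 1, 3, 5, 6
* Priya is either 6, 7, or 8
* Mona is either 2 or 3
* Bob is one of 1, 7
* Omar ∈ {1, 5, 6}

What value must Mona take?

3

Among the 7 variables, 8 fits only Priya (and all 7 values in {1, 2, 3, 5, 6, 7, 8} must be used), so Priya = 8.
The 2 variables Frank and Bob are confined to {1, 7}, which locks those values in; drop them from Dave, Nate, Omar.
Dave's domain is down to {2}, so Dave = 2. So Mona can't be 2.
So Mona = 3.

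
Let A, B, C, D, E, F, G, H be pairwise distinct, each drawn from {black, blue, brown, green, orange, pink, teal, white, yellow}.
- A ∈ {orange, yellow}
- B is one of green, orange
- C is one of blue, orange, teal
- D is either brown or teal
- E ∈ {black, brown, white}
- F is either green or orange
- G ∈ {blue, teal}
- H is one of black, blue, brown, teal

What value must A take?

yellow

The 8 variables together cover exactly {black, blue, brown, green, orange, teal, white, yellow} — 8 values for 8 variables — and white appears only in E's list, so E = white.
The 7 still-open variables together cover exactly {black, blue, brown, green, orange, teal, yellow} — 7 values for 7 variables — and black appears only in H's list, so H = black.
Among the 6 still-open variables, brown fits only D (and all 6 values in {blue, brown, green, orange, teal, yellow} must be used), so D = brown.
The 5 still-open variables draw from only 5 values {blue, green, orange, teal, yellow}, so each is used; only A can be yellow, hence A = yellow.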